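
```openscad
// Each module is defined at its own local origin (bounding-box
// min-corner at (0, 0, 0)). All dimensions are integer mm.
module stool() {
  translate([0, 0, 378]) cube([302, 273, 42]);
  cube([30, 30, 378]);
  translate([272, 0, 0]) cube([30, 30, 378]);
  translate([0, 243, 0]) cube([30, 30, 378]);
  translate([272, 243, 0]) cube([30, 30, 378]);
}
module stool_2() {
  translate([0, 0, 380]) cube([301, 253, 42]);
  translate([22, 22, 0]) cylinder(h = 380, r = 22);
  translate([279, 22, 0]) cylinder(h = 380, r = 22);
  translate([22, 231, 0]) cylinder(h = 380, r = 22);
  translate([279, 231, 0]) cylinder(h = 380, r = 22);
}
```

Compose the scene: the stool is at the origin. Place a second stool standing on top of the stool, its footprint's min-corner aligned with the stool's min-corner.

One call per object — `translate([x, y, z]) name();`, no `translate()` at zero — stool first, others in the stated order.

stool();
translate([0, 0, 420]) stool_2();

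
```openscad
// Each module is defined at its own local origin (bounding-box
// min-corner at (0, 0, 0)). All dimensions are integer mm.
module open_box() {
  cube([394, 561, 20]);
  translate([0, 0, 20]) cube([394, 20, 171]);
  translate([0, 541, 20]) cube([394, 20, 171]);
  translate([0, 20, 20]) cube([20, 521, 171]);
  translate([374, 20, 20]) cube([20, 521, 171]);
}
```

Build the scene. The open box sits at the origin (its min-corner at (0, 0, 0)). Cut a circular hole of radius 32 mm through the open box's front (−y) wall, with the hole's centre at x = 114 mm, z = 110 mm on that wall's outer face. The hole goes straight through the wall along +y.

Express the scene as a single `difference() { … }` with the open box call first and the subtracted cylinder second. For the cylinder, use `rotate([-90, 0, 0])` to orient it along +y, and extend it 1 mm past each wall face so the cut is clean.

difference() {
  open_box();
  translate([114, -1, 110]) rotate([-90, 0, 0]) cylinder(h = 22, r = 32);
}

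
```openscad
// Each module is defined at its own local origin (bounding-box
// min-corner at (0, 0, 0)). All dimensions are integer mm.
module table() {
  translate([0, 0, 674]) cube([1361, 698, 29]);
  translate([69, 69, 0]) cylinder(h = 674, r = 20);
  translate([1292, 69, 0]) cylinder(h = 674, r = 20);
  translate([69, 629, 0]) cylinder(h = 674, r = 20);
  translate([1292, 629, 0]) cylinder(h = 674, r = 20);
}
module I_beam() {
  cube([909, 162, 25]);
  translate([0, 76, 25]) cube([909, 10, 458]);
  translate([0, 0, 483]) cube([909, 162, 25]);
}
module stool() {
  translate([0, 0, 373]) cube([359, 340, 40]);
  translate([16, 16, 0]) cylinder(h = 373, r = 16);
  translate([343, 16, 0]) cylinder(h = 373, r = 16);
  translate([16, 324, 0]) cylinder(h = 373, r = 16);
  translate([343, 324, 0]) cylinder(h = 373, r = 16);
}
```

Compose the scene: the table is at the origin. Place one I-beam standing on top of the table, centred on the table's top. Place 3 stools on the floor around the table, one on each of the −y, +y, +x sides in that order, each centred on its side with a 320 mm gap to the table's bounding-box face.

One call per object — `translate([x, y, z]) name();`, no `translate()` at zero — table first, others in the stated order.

table();
translate([226, 268, 703]) I_beam();
translate([501, -660, 0]) stool();
translate([501, 1018, 0]) stool();
translate([1681, 179, 0]) stool();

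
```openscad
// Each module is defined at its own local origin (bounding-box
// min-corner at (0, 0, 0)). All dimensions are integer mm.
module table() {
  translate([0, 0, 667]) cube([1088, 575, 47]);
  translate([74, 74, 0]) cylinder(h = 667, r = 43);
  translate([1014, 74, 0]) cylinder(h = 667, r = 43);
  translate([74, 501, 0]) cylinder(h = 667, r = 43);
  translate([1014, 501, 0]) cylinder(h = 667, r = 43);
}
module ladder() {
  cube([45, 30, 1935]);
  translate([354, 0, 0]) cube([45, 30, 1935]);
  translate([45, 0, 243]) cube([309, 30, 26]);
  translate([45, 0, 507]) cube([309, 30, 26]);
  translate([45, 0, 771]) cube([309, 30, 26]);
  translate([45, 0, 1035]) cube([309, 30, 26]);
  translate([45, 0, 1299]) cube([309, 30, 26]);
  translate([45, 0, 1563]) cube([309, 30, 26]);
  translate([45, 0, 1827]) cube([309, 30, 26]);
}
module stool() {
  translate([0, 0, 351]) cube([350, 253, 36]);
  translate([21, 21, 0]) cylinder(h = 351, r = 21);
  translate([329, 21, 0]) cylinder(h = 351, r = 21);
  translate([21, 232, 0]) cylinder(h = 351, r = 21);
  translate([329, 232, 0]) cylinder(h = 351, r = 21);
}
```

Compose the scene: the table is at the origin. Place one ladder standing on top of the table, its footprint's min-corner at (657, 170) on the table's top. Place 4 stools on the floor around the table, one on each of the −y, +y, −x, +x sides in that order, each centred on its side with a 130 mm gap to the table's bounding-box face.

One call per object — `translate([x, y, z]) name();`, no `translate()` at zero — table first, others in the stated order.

table();
translate([657, 170, 714]) ladder();
translate([369, -383, 0]) stool();
translate([369, 705, 0]) stool();
translate([-480, 161, 0]) stool();
translate([1218, 161, 0]) stool();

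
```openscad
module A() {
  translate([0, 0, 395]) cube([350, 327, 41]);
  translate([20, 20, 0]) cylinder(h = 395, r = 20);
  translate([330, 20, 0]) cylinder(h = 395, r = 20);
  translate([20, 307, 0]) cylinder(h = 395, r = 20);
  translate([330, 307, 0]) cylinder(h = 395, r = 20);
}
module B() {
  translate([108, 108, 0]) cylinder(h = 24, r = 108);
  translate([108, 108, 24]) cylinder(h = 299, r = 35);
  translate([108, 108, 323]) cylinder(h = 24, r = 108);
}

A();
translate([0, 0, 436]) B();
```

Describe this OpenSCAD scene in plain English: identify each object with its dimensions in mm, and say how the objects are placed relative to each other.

A is a simple wooden stool: a rectangular seat 350 mm (x) by 327 mm (y), 41 mm thick, top face at z = 436 mm, on four round legs, each 40 mm in diameter. The legs rest on z = 0, each leg's axis is inset half a diameter from the nearest pair of seat edges (so the leg's bounding box is flush with the corner).

B is a spool: two coaxial disc flanges of radius 108 mm and thickness 24 mm, joined by a core cylinder of radius 35 mm and height 299 mm. The lower flange rests on z = 0 and the three cylinders share a vertical axis.

The spool is on top of the stool.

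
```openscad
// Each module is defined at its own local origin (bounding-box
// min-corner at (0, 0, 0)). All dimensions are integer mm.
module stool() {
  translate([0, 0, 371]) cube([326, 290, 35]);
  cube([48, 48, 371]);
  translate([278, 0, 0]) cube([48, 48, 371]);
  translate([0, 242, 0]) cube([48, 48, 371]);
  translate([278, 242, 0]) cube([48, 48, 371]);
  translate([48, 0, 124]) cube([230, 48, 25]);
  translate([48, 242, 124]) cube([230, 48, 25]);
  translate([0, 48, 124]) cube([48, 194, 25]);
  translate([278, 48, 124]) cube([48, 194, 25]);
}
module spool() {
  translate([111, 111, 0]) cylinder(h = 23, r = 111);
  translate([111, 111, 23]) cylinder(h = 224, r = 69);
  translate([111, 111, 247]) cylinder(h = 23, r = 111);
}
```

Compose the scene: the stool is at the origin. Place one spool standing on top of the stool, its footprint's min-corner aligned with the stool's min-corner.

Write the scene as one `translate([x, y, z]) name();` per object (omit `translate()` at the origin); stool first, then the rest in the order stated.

stool();
translate([0, 0, 406]) spool();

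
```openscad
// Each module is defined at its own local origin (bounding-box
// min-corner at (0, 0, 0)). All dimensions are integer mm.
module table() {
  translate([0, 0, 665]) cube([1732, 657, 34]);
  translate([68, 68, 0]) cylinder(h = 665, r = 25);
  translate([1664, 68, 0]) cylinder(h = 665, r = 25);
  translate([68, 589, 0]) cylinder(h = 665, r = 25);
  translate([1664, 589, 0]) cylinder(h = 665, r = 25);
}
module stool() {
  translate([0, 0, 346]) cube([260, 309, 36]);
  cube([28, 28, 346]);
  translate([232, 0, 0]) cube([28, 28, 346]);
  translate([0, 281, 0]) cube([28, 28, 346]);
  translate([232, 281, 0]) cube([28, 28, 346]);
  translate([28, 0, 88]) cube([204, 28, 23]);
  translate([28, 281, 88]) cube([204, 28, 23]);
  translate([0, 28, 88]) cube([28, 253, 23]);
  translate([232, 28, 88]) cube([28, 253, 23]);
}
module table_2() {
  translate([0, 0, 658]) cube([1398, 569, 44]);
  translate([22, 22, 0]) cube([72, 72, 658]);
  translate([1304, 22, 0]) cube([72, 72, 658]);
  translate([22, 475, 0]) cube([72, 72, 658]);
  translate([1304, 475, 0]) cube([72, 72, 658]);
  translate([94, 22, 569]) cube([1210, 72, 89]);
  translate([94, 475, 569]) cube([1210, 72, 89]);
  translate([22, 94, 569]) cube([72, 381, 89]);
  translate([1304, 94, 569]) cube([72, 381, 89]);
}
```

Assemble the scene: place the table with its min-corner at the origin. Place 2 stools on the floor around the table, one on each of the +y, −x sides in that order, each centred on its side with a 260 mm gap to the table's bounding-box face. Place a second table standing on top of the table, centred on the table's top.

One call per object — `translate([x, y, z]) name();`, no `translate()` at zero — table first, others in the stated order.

table();
translate([736, 917, 0]) stool();
translate([-520, 174, 0]) stool();
translate([167, 44, 699]) table_2();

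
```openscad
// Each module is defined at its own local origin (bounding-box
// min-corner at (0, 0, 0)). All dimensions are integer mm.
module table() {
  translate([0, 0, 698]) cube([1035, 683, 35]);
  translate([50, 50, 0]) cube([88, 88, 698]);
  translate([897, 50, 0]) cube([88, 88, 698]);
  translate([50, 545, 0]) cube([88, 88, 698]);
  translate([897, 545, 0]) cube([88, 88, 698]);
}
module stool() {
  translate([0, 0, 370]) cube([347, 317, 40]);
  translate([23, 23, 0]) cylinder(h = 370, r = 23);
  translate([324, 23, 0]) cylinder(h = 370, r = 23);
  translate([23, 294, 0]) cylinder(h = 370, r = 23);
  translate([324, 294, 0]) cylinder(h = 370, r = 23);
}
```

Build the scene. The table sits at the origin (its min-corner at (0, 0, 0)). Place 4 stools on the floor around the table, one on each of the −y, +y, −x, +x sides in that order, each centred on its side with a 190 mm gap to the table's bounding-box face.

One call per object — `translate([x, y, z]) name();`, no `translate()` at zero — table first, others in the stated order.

table();
translate([344, -507, 0]) stool();
translate([344, 873, 0]) stool();
translate([-537, 183, 0]) stool();
translate([1225, 183, 0]) stool();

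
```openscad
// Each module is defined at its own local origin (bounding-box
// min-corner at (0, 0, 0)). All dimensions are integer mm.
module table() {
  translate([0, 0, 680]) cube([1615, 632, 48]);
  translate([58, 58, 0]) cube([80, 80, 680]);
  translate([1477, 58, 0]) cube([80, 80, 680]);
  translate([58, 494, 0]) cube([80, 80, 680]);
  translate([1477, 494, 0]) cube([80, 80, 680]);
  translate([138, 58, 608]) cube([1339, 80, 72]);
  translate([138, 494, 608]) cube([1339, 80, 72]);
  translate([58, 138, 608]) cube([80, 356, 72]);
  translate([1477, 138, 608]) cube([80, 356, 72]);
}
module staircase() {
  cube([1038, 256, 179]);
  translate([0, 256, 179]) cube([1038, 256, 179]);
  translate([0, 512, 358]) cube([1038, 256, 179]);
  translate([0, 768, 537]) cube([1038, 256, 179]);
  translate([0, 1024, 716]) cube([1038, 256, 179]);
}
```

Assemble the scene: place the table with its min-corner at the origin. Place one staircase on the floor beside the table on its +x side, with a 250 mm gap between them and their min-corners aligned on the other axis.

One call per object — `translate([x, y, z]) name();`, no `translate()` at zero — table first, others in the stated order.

table();
translate([1865, 0, 0]) staircase();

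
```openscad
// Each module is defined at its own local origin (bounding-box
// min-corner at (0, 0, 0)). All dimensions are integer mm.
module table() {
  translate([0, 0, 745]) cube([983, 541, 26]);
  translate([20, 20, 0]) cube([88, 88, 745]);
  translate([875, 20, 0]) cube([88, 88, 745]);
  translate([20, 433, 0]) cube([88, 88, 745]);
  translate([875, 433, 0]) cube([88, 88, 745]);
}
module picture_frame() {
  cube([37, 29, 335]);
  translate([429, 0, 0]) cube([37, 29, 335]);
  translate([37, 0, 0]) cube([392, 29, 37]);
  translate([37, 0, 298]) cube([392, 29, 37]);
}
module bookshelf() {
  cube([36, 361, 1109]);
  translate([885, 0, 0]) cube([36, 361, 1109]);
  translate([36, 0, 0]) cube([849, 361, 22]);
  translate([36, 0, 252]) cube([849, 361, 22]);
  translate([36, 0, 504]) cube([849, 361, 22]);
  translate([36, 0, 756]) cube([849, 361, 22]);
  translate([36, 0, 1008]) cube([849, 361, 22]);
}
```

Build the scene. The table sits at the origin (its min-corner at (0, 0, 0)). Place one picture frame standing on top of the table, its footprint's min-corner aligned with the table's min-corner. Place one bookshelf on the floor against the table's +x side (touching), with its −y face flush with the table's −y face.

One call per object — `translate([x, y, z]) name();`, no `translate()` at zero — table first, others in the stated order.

table();
translate([0, 0, 771]) picture_frame();
translate([983, 0, 0]) bookshelf();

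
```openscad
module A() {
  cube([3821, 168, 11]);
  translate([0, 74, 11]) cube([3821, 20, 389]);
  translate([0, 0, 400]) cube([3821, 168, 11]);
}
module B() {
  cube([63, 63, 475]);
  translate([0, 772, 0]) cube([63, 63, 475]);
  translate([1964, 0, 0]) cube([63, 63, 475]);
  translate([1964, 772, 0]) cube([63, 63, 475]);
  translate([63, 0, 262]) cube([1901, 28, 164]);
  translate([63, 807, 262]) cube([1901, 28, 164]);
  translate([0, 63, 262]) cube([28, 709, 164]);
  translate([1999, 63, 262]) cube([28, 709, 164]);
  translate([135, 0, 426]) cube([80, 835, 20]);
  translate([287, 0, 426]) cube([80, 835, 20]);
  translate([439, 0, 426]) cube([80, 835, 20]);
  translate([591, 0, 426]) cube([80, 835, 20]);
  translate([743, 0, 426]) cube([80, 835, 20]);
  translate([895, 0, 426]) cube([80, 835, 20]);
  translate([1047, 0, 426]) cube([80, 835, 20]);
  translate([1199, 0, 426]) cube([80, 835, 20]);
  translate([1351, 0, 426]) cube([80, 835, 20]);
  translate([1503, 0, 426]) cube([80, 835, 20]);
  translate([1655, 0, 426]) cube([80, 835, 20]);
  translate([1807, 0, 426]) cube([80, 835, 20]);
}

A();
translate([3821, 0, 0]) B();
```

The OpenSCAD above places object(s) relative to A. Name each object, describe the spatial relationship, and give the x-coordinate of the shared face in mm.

The I-beam's +x face and the bed frame's −x face are both at x = 3821 mm.

A is an I-beam. B is a bed frame. The bed frame is against the I-beam's +x side, with their −y faces flush. The x-coordinate of the shared face is 3821 mm.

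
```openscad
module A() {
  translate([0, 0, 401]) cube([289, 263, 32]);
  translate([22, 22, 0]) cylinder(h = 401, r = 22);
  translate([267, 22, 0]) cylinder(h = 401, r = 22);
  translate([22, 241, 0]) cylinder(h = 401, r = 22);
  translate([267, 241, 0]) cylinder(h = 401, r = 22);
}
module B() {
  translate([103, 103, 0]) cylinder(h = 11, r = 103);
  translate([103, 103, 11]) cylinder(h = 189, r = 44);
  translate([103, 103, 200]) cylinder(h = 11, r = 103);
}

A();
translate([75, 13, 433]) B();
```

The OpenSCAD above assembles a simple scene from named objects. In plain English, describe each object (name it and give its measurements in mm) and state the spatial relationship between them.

A is a simple wooden stool: a rectangular seat 289 mm (x) by 263 mm (y), 32 mm thick, top face at z = 433 mm, on four round legs, each 44 mm in diameter. The legs rest on z = 0, each leg's axis is inset half a diameter from the nearest pair of seat edges (so the leg's bounding box is flush with the corner).

B is a spool: two coaxial disc flanges of radius 103 mm and thickness 11 mm, joined by a core cylinder of radius 44 mm and height 189 mm. The lower flange rests on z = 0 and the three cylinders share a vertical axis.

The spool is on top of the stool.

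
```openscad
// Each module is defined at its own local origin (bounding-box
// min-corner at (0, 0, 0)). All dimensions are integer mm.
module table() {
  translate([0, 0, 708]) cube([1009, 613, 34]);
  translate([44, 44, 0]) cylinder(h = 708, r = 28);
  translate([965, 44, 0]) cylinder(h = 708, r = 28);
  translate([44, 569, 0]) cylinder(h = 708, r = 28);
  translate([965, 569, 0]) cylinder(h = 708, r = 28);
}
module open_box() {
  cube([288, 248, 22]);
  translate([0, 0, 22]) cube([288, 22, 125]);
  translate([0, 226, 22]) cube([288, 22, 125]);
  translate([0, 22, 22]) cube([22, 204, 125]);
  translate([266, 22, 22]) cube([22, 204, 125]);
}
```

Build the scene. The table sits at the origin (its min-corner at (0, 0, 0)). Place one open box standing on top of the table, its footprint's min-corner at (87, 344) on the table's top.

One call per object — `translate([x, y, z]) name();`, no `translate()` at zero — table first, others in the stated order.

table();
translate([87, 344, 742]) open_box();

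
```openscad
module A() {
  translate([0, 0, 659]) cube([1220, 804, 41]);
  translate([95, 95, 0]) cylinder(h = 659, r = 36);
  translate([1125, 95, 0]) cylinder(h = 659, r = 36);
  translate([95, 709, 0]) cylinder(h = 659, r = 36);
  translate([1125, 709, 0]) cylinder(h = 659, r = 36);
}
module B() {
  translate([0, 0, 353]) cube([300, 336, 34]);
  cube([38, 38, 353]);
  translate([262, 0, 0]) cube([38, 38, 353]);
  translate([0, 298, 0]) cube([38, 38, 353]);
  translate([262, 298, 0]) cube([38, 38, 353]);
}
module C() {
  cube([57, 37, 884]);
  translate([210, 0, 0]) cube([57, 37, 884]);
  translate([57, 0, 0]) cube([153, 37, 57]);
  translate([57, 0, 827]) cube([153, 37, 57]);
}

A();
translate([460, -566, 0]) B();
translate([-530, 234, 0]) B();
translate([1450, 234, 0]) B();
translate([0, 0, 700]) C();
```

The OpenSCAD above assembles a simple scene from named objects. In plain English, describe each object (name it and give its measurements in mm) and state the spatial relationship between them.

A is a table with a 1220×804 mm rectangular top, 41 mm thick, top surface at z = 700 mm, supported by four round legs of 72 mm diameter, each leg's bounding box inset 59 mm from the nearest pair of top edges, running from the floor.

B is a four-legged stool. The seat is 300×336 mm, 34 mm thick, top at z = 387 mm. It stands on four square legs, each 38×38 mm in cross-section, from z = 0 to the seat underside, each flush with a corner of the seat.

C is a picture frame with a 153×770 mm rectangular opening (x by z) and a uniform 57 mm border on every side. Frame depth is 37 mm along y. It is built from two vertical stiles running the full outside height and two horizontal rails spanning the gap between the stiles.

Three stools sit around the table at the −y, −x, +x sides. The picture frame is on top of the table.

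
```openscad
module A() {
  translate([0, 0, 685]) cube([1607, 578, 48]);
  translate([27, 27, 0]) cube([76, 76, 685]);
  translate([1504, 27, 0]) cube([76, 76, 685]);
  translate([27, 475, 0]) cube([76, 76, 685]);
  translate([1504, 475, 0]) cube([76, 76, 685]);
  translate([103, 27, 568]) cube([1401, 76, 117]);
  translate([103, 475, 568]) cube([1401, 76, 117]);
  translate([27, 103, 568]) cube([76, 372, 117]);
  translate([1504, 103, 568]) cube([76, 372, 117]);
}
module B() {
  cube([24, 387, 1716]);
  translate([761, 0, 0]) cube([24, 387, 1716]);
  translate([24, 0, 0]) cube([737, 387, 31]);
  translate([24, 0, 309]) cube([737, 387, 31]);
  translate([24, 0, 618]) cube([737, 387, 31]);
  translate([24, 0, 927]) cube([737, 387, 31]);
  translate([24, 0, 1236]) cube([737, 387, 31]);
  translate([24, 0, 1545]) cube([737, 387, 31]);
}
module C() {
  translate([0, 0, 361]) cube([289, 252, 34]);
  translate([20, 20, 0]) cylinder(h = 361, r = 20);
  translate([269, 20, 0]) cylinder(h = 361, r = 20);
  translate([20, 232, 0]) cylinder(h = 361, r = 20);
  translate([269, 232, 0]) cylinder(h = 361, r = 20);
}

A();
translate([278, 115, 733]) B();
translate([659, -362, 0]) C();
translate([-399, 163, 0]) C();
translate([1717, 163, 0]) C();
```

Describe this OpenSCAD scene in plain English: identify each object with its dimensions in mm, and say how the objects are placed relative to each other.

A is a table: top 1607 mm (x) × 578 mm (y), 48 mm thick, upper face at z = 733 mm, on four 76×76 mm square legs, each inset 27 mm from the nearest pair of top edges, running from z = 0 to the bottom of the top. Four apron rails, 76 mm thick and 117 mm tall, run between adjacent legs with their top edges flush with the underside of the top and their outer faces flush with the legs' outer faces.

B is an open bookshelf. Two side panels, each 24 mm thick, 387 mm deep and 1716 mm tall, stand 785 mm apart (outside-to-outside). Between them sit 6 shelves, each 31 mm thick and 387 mm deep, spanning the full gap between the sides. The bottom shelf rests on the floor (its underside at z = 0) and the clear gap between one shelf's top and the next shelf's underside is 278 mm.

C is a four-legged stool. The seat is 289×252 mm, 34 mm thick, top at z = 395 mm. It stands on four round legs, each 40 mm in diameter, from z = 0 to the seat underside, each leg's axis is inset half a diameter from the nearest pair of seat edges (so the leg's bounding box is flush with the corner).

The bookshelf is on top of the table. Three stools sit around the table at the −y, −x, +x sides.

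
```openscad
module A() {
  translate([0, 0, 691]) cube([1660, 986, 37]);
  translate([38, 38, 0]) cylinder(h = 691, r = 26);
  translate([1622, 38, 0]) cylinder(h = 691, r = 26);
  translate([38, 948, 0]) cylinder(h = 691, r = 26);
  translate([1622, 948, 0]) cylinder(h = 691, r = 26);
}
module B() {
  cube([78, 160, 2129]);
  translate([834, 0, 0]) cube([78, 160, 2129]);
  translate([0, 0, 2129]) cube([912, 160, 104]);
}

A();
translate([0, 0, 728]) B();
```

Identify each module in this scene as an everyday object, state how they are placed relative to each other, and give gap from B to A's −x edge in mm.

A is a table. B is a door frame. The door frame is on top of the table. The gap from the door frame to the table's −x edge is 0 mm.

The door frame's min-x is at 0; the table's min-x is 0; gap = 0 mm.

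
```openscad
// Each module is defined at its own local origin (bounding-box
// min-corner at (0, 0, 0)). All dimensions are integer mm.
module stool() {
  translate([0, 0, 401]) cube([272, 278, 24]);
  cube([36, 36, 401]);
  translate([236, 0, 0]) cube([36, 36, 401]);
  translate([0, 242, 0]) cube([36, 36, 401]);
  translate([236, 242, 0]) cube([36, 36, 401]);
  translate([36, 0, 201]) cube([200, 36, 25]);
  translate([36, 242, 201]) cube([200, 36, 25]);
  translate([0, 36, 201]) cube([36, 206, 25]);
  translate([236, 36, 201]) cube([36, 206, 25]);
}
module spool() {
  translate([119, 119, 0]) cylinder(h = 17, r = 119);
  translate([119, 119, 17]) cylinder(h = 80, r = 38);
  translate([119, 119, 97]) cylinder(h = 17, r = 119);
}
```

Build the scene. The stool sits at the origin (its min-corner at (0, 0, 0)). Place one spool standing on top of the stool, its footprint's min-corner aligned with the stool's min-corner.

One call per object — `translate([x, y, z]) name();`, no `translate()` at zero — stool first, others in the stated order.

stool();
translate([0, 0, 425]) spool();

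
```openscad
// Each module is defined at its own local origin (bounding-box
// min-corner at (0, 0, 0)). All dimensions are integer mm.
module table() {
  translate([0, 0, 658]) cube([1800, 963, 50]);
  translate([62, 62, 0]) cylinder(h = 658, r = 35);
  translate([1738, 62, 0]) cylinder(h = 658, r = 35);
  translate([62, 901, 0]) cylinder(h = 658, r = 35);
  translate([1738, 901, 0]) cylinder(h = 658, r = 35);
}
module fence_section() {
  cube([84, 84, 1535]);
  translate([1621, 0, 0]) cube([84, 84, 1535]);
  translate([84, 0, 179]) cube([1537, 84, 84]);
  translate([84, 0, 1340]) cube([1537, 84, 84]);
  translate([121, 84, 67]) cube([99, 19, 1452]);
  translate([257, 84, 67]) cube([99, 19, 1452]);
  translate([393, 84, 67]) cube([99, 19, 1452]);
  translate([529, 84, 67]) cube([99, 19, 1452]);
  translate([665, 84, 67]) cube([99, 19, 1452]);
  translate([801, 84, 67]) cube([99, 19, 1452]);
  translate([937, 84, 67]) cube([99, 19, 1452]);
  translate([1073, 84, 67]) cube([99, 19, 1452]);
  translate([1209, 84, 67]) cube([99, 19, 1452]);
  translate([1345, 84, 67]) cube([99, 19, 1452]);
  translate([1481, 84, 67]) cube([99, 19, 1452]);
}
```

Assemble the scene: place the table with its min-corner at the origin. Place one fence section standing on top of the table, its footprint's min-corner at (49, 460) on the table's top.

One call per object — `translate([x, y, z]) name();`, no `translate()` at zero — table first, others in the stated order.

table();
translate([49, 460, 708]) fence_section();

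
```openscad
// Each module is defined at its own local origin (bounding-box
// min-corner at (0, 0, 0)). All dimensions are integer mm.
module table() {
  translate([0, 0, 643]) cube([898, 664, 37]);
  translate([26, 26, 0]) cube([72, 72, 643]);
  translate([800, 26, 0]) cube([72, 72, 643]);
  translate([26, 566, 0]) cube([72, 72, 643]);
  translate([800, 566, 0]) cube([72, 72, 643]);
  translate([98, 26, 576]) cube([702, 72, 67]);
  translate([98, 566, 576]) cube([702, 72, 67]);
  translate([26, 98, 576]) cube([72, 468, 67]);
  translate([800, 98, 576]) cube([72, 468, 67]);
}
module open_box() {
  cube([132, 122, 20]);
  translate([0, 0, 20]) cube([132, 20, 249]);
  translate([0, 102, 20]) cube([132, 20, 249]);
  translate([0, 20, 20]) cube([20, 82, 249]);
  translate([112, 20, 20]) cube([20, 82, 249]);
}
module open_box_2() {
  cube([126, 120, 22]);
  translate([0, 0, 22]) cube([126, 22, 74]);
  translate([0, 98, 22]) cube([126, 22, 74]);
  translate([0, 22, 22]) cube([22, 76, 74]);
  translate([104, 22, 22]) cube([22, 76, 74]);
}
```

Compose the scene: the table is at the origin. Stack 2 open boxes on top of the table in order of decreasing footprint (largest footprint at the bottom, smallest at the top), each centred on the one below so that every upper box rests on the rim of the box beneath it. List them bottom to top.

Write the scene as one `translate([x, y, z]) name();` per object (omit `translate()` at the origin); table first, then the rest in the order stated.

table();
translate([383, 271, 680]) open_box();
translate([386, 272, 949]) open_box_2();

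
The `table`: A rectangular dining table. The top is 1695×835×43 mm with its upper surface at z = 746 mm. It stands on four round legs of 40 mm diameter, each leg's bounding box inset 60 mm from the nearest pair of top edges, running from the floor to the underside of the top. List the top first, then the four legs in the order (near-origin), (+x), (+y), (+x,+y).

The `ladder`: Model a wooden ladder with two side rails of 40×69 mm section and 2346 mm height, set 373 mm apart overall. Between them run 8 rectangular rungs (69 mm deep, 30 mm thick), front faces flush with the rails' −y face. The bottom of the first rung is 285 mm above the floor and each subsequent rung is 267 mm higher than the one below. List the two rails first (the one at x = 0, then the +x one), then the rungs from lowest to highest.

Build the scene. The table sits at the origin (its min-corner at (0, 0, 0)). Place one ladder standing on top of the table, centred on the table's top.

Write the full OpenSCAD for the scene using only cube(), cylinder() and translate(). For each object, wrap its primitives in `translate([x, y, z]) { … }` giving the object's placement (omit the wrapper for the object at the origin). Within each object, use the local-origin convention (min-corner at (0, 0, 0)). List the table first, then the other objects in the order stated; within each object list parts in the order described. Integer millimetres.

translate([0, 0, 703]) cube([1695, 835, 43]);
translate([80, 80, 0]) cylinder(h = 703, r = 20);
translate([1615, 80, 0]) cylinder(h = 703, r = 20);
translate([80, 755, 0]) cylinder(h = 703, r = 20);
translate([1615, 755, 0]) cylinder(h = 703, r = 20);
translate([661, 383, 746]) {
  cube([40, 69, 2346]);
  translate([333, 0, 0]) cube([40, 69, 2346]);
  translate([40, 0, 285]) cube([293, 69, 30]);
  translate([40, 0, 552]) cube([293, 69, 30]);
  translate([40, 0, 819]) cube([293, 69, 30]);
  translate([40, 0, 1086]) cube([293, 69, 30]);
  translate([40, 0, 1353]) cube([293, 69, 30]);
  translate([40, 0, 1620]) cube([293, 69, 30]);
  translate([40, 0, 1887]) cube([293, 69, 30]);
  translate([40, 0, 2154]) cube([293, 69, 30]);
}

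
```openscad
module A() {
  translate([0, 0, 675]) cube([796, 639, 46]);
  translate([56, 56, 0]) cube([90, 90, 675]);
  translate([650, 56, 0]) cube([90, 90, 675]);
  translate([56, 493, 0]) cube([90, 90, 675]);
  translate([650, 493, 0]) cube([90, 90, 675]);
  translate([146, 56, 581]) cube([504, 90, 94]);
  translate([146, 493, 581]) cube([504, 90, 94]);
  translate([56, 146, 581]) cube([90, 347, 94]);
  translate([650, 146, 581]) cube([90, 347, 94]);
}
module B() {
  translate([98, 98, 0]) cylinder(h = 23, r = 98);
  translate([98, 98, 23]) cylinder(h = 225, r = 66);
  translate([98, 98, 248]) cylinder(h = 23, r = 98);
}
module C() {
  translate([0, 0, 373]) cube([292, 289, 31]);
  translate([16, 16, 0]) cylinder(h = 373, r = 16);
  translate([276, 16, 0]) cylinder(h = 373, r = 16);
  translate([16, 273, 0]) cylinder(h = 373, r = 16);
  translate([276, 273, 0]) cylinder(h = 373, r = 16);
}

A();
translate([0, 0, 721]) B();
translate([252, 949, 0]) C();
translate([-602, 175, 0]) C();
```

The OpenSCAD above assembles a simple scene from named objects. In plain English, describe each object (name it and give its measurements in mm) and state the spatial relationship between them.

A is a table: top 796 mm (x) × 639 mm (y), 46 mm thick, upper face at z = 721 mm, on four 90×90 mm square legs, each inset 56 mm from the nearest pair of top edges, running from z = 0 to the bottom of the top. Four apron rails, 90 mm thick and 94 mm tall, run between adjacent legs with their top edges flush with the underside of the top and their outer faces flush with the legs' outer faces.

B is a spool: two coaxial disc flanges of radius 98 mm and thickness 23 mm, joined by a core cylinder of radius 66 mm and height 225 mm. The lower flange rests on z = 0 and the three cylinders share a vertical axis.

C is a simple wooden stool: a rectangular seat 292 mm (x) by 289 mm (y), 31 mm thick, top face at z = 404 mm, on four round legs, each 32 mm in diameter. The legs rest on z = 0, each leg's axis is inset half a diameter from the nearest pair of seat edges (so the leg's bounding box is flush with the corner).

The spool is on top of the table. Two stools sit around the table at the +y, −x sides.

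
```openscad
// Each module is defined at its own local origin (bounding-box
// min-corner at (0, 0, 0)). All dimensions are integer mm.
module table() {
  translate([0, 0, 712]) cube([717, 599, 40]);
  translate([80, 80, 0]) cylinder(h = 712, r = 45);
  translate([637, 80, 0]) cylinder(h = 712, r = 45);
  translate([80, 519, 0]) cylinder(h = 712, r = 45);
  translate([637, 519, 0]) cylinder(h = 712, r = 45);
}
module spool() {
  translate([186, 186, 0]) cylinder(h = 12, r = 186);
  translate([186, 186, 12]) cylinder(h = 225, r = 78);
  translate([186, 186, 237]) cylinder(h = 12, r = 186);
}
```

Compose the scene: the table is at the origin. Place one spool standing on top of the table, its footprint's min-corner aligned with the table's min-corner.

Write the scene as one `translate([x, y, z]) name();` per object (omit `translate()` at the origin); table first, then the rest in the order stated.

table();
translate([0, 0, 752]) spool();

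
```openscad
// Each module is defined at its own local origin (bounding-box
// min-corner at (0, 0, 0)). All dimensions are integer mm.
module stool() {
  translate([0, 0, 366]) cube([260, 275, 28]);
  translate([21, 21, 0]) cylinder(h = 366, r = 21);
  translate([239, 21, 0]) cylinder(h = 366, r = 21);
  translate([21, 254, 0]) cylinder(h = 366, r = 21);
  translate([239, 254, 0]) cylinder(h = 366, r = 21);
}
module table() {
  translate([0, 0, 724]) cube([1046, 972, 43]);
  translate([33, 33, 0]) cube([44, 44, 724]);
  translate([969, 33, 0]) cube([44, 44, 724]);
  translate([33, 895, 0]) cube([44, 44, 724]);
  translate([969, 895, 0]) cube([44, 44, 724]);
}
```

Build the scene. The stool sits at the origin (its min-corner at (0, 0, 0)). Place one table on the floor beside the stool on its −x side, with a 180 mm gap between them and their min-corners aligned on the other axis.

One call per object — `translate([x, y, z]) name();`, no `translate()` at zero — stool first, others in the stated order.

stool();
translate([-1226, 0, 0]) table();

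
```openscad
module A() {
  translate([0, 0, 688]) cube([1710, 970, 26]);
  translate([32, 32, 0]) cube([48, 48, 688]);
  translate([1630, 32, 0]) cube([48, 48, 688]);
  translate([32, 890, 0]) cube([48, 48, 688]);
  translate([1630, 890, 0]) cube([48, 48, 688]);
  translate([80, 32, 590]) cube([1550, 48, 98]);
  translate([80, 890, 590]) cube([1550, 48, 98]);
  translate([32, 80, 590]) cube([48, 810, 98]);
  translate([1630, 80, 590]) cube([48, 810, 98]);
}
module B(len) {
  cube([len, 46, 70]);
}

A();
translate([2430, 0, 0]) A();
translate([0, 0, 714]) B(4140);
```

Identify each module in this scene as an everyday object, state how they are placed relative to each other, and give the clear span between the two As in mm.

A is a table. B is a beam. A beam spans the tops of two tables. The clear span between the two tables is 720 mm.

Second table starts at x = 2430; first ends at x = 1710; clear span = 2430 − 1710 = 720 mm.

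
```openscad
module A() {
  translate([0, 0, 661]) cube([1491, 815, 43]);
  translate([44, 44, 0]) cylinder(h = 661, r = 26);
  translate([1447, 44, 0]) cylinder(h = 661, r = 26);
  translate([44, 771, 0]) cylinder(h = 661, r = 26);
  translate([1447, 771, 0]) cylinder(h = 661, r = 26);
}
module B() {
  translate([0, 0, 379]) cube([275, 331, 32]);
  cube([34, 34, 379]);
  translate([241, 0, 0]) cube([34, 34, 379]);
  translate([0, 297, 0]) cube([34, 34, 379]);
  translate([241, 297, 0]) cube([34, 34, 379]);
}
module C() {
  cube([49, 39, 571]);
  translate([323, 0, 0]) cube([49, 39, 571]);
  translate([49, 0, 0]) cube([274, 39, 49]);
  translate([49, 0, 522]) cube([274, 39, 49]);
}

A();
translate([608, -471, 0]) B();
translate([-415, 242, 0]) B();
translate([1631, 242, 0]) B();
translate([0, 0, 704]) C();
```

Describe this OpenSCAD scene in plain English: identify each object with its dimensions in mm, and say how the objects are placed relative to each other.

A is a table: top 1491 mm (x) × 815 mm (y), 43 mm thick, upper face at z = 704 mm, on four round legs of 52 mm diameter, each leg's bounding box inset 18 mm from the nearest pair of top edges, running from z = 0 to the bottom of the top.

B is a simple wooden stool: a rectangular seat 275 mm (x) by 331 mm (y), 32 mm thick, top face at z = 411 mm, on four square legs, each 34×34 mm in cross-section. The legs rest on z = 0, each flush with a corner of the seat.

C is a picture frame with a 274×473 mm rectangular opening (x by z) and a uniform 49 mm border on every side. Frame depth is 39 mm along y. It is built from two vertical stiles running the full outside height and two horizontal rails spanning the gap between the stiles.

Three stools sit around the table at the −y, −x, +x sides. The picture frame is on top of the table.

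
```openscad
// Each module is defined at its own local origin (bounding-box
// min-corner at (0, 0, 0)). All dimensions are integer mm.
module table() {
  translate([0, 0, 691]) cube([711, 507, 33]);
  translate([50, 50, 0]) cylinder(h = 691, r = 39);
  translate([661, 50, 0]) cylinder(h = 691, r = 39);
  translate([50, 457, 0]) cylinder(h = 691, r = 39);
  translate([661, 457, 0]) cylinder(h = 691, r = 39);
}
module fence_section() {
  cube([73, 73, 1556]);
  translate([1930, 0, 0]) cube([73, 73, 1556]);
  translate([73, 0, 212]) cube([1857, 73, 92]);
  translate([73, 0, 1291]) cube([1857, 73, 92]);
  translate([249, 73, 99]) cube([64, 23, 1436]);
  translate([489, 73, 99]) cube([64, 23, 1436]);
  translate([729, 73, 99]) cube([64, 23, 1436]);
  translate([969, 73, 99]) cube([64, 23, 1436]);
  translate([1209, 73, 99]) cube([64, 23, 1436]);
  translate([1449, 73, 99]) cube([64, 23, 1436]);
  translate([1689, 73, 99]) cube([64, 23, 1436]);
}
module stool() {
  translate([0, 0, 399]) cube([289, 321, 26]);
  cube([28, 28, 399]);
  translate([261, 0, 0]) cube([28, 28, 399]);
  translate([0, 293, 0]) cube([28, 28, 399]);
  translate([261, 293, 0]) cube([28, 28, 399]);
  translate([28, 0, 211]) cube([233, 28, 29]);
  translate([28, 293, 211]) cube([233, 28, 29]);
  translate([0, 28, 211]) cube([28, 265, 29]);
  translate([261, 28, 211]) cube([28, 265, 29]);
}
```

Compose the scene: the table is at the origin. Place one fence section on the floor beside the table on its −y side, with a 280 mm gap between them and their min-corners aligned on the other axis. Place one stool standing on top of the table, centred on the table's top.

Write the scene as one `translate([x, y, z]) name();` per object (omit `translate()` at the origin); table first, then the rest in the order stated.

table();
translate([0, -376, 0]) fence_section();
translate([211, 93, 724]) stool();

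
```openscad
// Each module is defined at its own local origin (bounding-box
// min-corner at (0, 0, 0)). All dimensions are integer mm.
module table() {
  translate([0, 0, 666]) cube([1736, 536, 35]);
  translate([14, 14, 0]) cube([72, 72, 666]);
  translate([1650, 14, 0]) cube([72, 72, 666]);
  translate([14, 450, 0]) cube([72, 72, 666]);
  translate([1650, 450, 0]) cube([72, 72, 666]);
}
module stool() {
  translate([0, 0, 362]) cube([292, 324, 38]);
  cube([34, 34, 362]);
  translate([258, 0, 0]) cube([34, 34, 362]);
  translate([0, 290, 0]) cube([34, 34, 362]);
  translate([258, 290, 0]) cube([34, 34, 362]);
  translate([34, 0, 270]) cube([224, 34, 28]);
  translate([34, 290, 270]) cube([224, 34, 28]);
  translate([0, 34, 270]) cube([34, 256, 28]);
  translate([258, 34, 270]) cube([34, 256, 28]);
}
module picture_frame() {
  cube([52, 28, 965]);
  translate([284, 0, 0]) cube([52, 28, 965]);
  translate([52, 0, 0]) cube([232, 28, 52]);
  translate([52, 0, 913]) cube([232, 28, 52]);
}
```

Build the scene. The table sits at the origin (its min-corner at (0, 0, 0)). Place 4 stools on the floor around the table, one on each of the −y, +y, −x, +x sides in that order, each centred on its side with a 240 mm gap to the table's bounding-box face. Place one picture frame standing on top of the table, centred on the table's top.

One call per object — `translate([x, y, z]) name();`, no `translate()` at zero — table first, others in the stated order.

table();
translate([722, -564, 0]) stool();
translate([722, 776, 0]) stool();
translate([-532, 106, 0]) stool();
translate([1976, 106, 0]) stool();
translate([700, 254, 701]) picture_frame();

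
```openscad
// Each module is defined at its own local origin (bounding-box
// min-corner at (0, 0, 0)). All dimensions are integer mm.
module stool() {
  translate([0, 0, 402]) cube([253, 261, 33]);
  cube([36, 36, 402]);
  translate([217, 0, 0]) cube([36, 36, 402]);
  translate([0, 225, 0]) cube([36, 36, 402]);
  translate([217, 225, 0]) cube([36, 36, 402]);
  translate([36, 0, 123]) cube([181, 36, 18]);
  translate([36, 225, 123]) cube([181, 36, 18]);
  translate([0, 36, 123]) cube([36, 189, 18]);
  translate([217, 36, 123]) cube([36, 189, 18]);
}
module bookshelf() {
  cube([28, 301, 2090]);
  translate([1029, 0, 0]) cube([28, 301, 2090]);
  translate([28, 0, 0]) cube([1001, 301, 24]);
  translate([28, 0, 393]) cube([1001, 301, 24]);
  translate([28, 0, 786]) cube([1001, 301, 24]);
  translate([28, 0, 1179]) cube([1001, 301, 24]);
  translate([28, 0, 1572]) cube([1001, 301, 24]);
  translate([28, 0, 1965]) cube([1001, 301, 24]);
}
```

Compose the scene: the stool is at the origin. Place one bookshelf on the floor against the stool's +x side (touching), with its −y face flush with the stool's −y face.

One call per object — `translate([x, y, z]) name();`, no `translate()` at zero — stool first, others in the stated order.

stool();
translate([253, 0, 0]) bookshelf();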